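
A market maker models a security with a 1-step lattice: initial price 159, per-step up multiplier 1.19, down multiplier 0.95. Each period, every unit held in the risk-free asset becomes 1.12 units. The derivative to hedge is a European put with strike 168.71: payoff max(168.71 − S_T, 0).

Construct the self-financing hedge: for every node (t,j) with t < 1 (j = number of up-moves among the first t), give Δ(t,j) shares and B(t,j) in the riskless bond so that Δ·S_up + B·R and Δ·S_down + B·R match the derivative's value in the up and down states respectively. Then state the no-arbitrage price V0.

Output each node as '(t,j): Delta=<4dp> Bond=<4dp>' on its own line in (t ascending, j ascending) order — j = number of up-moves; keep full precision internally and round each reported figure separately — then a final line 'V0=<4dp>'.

(0,0): Delta=-0.4628 Bond=78.1823
V0=4.5990

No-arbitrage ⇒ martingale measure with p* = (R−d)/(u−d) = 0.7083.
Payoff layer (t=1): V(1,0)=17.6600, V(1,1)=0.0000
  t=0,j=0: stock 159.0000 → up 189.2100 (V=0.0000), down 151.0500 (V=17.6600). Price 4.5990; hedge Δ=-0.4628, bond B=78.1823.
Root portfolio cost Δ·159+B reproduces V0=4.5990.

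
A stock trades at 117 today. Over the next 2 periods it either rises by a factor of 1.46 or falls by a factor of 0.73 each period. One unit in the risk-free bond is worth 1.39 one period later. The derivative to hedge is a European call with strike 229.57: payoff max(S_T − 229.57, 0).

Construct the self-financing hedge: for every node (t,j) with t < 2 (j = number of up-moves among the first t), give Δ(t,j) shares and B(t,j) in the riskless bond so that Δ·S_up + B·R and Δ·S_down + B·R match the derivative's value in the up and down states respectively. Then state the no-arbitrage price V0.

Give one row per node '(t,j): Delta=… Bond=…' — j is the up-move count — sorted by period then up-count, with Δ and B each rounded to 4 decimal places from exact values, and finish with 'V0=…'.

(0,0): Delta=0.1510 Bond=-9.2780
(1,0): Delta=0.0000 Bond=0.0000
(1,1): Delta=0.1590 Bond=-14.2642
V0=8.3883

Since d<R<u, set p* = (R−d)/(u−d) = 0.9041; price each node as the discounted p*-expectation of its children.
Terminal values V(2,·): V(2,0)=0.0000, V(2,1)=0.0000, V(2,2)=19.8272
  t=1,j=0: stock 85.4100 → up 124.6986 (V=0.0000), down 62.3493 (V=0.0000). Price 0.0000; hedge Δ=0.0000, bond B=0.0000.
  t=1,j=1: stock 170.8200 → up 249.3972 (V=19.8272), down 124.6986 (V=0.0000). Price 12.8964; hedge Δ=0.1590, bond B=-14.2642.
  t=0,j=0: stock 117.0000 → up 170.8200 (V=12.8964), down 85.4100 (V=0.0000). Price 8.3883; hedge Δ=0.1510, bond B=-9.2780.
The time-0 hedge costs 8.3883, which is the no-arbitrage price.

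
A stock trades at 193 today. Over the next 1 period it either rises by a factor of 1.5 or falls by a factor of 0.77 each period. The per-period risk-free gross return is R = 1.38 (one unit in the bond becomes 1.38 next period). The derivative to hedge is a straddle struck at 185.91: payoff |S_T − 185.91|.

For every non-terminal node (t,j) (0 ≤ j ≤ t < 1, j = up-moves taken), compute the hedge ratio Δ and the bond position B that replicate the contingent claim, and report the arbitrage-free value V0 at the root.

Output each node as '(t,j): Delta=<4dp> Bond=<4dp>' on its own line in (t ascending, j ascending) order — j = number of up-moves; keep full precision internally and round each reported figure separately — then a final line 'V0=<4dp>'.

Risk-neutral probability p* = (R−d)/(u−d) = (1.38−0.77)/(1.5−0.77) = 0.8356.
Terminal payoffs: V(1,0)=37.3000, V(1,1)=103.5900
  t=0,j=0: stock 193.0000 → up 289.5000 (V=103.5900), down 148.6100 (V=37.3000). Price 67.1689; hedge Δ=0.4705, bond B=-23.6394.
Root portfolio cost Δ·193+B reproduces V0=67.1689.

(0,0): Delta=0.4705 Bond=-23.6394
V0=67.1689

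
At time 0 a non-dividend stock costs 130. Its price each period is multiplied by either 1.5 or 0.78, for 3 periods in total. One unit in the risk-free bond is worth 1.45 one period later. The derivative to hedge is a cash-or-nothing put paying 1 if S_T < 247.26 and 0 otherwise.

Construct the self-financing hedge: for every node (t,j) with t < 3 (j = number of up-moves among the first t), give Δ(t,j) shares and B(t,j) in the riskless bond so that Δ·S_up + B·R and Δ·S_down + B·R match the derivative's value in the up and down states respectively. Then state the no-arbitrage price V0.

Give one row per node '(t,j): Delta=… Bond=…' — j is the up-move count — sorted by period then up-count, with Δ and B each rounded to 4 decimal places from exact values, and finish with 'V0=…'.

(0,0): Delta=-0.0044 Bond=0.6357
(1,0): Delta=0.0000 Bond=0.4756
(1,1): Delta=-0.0046 Bond=0.9551
(2,0): Delta=0.0000 Bond=0.6897
(2,1): Delta=0.0000 Bond=0.6897
(2,2): Delta=-0.0047 Bond=1.4368
V0=0.0637

Since d<R<u, set p* = (R−d)/(u−d) = 0.9306; price each node as the discounted p*-expectation of its children.
Terminal payoffs: V(3,0)=1.0000, V(3,1)=1.0000, V(3,2)=1.0000, V(3,3)=0.0000
Node (2,0) S=79.0920: V=(p*·1.0000+(1−p*)·1.0000)/1.45=0.6897; Δ=(1.0000−1.0000)/(118.6380−61.6918)=0.0000; B=V−Δ·S=0.6897
Node (2,1) S=152.1000: V=(p*·1.0000+(1−p*)·1.0000)/1.45=0.6897; Δ=(1.0000−1.0000)/(228.1500−118.6380)=0.0000; B=V−Δ·S=0.6897
Node (2,2) S=292.5000: V=(p*·0.0000+(1−p*)·1.0000)/1.45=0.0479; Δ=(0.0000−1.0000)/(438.7500−228.1500)=-0.0047; B=V−Δ·S=1.4368
Node (1,0) S=101.4000: V=(p*·0.6897+(1−p*)·0.6897)/1.45=0.4756; Δ=(0.6897−0.6897)/(152.1000−79.0920)=0.0000; B=V−Δ·S=0.4756
Node (1,1) S=195.0000: V=(p*·0.0479+(1−p*)·0.6897)/1.45=0.0638; Δ=(0.0479−0.6897)/(292.5000−152.1000)=-0.0046; B=V−Δ·S=0.9551
Node (0,0) S=130.0000: V=(p*·0.0638+(1−p*)·0.4756)/1.45=0.0637; Δ=(0.0638−0.4756)/(195.0000−101.4000)=-0.0044; B=V−Δ·S=0.6357
Root portfolio cost Δ·130+B reproduces V0=0.0637.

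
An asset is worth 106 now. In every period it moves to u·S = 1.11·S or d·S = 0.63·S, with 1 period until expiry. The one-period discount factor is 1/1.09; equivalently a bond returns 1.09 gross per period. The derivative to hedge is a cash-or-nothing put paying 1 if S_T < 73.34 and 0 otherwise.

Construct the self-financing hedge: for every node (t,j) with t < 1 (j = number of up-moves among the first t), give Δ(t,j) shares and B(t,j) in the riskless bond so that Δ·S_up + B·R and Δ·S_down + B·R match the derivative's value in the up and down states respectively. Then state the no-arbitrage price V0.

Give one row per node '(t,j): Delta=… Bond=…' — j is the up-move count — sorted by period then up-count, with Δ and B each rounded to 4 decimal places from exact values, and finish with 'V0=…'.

(0,0): Delta=-0.0197 Bond=2.1216
V0=0.0382

The replicating-portfolio and risk-neutral prices coincide; use p* = (1.09−0.63)/(1.11−0.63) = 0.9583 for the latter.
Terminal payoffs: V(1,0)=1.0000, V(1,1)=0.0000
(0,0): S=106.0000. Δ = (V_up−V_dn)/(S_up−S_dn) = (0.0000−1.0000)/(117.6600−66.7800) = -0.0197. V = [p*·0.0000 + (1−p*)·1.0000]/1.09 = 0.0382. B = V − Δ·S = 2.1216.
Self-financing check: at every node Δ·S+B equals the discounted successor values.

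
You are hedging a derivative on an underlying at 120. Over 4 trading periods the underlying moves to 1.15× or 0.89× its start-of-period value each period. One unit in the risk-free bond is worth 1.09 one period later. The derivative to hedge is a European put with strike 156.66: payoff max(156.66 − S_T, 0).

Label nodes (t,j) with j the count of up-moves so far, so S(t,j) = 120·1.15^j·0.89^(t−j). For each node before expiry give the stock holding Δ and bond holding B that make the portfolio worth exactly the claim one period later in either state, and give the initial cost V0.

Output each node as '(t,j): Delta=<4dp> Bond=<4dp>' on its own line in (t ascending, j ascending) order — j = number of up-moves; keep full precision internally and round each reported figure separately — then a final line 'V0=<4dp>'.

The replicating-portfolio and risk-neutral prices coincide; use p* = (1.09−0.89)/(1.15−0.89) = 0.7692 for the latter.
Terminal values V(4,·): V(4,0)=81.3693, V(4,1)=59.3743, V(4,2)=30.9537, V(4,3)=0.0000, V(4,4)=0.0000
(3,0): S=84.5963. Δ = (V_up−V_dn)/(S_up−S_dn) = (59.3743−81.3693)/(97.2857−75.2907) = -1.0000. V = [p*·59.3743 + (1−p*)·81.3693]/1.09 = 59.1285. B = V − Δ·S = 143.7248.
(3,1): S=109.3098. Δ = (V_up−V_dn)/(S_up−S_dn) = (30.9537−59.3743)/(125.7063−97.2857) = -1.0000. V = [p*·30.9537 + (1−p*)·59.3743]/1.09 = 34.4150. B = V − Δ·S = 143.7248.
(3,2): S=141.2430. Δ = (V_up−V_dn)/(S_up−S_dn) = (0.0000−30.9537)/(162.4294−125.7063) = -0.8429. V = [p*·0.0000 + (1−p*)·30.9537]/1.09 = 6.5534. B = V − Δ·S = 125.6062.
(3,3): S=182.5050. Δ = (V_up−V_dn)/(S_up−S_dn) = (0.0000−0.0000)/(209.8807−162.4294) = 0.0000. V = [p*·0.0000 + (1−p*)·0.0000]/1.09 = 0.0000. B = V − Δ·S = 0.0000.
(2,0): S=95.0520. Δ = (V_up−V_dn)/(S_up−S_dn) = (34.4150−59.1285)/(109.3098−84.5963) = -1.0000. V = [p*·34.4150 + (1−p*)·59.1285]/1.09 = 36.8056. B = V − Δ·S = 131.8576.
(2,1): S=122.8200. Δ = (V_up−V_dn)/(S_up−S_dn) = (6.5534−34.4150)/(141.2430−109.3098) = -0.8725. V = [p*·6.5534 + (1−p*)·34.4150]/1.09 = 11.9110. B = V − Δ·S = 119.0710.
(2,2): S=158.7000. Δ = (V_up−V_dn)/(S_up−S_dn) = (0.0000−6.5534)/(182.5050−141.2430) = -0.1588. V = [p*·0.0000 + (1−p*)·6.5534]/1.09 = 1.3874. B = V − Δ·S = 26.5927.
(1,0): S=106.8000. Δ = (V_up−V_dn)/(S_up−S_dn) = (11.9110−36.8056)/(122.8200−95.0520) = -0.8965. V = [p*·11.9110 + (1−p*)·36.8056]/1.09 = 16.1981. B = V − Δ·S = 111.9466.
(1,1): S=138.0000. Δ = (V_up−V_dn)/(S_up−S_dn) = (1.3874−11.9110)/(158.7000−122.8200) = -0.2933. V = [p*·1.3874 + (1−p*)·11.9110]/1.09 = 3.5009. B = V − Δ·S = 43.9760.
(0,0): S=120.0000. Δ = (V_up−V_dn)/(S_up−S_dn) = (3.5009−16.1981)/(138.0000−106.8000) = -0.4070. V = [p*·3.5009 + (1−p*)·16.1981]/1.09 = 5.9000. B = V − Δ·S = 54.7353.
The time-0 hedge costs 5.9000, which is the no-arbitrage price.

(0,0): Delta=-0.4070 Bond=54.7353
(1,0): Delta=-0.8965 Bond=111.9466
(1,1): Delta=-0.2933 Bond=43.9760
(2,0): Delta=-1.0000 Bond=131.8576
(2,1): Delta=-0.8725 Bond=119.0710
(2,2): Delta=-0.1588 Bond=26.5927
(3,0): Delta=-1.0000 Bond=143.7248
(3,1): Delta=-1.0000 Bond=143.7248
(3,2): Delta=-0.8429 Bond=125.6062
(3,3): Delta=0.0000 Bond=0.0000
V0=5.9000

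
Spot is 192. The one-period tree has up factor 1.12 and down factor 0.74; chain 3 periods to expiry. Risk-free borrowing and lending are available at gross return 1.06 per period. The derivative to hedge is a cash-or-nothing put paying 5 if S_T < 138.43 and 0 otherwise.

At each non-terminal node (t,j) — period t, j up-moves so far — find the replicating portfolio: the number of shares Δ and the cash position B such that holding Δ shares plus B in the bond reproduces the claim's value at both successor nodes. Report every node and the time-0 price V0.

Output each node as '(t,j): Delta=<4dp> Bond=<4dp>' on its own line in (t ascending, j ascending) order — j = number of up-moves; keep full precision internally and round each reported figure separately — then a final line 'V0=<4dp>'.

(0,0): Delta=-0.0162 Bond=3.3951
(1,0): Delta=-0.0736 Bond=11.7475
(1,1): Delta=-0.0091 Bond=2.0709
(2,0): Delta=0.0000 Bond=4.7170
(2,1): Delta=-0.0827 Bond=13.9027
(2,2): Delta=0.0000 Bond=0.0000
V0=0.2809

Under the risk-neutral measure, an up-move has probability p* = (R−d)/(u−d) = 0.8421 and values discount at R = 1.06.
Payoff layer (t=3): V(3,0)=5.0000, V(3,1)=5.0000, V(3,2)=0.0000, V(3,3)=0.0000
(2,0): S=105.1392. Δ = (V_up−V_dn)/(S_up−S_dn) = (5.0000−5.0000)/(117.7559−77.8030) = 0.0000. V = [p*·5.0000 + (1−p*)·5.0000]/1.06 = 4.7170. B = V − Δ·S = 4.7170.
(2,1): S=159.1296. Δ = (V_up−V_dn)/(S_up−S_dn) = (0.0000−5.0000)/(178.2252−117.7559) = -0.0827. V = [p*·0.0000 + (1−p*)·5.0000]/1.06 = 0.7448. B = V − Δ·S = 13.9027.
(2,2): S=240.8448. Δ = (V_up−V_dn)/(S_up−S_dn) = (0.0000−0.0000)/(269.7462−178.2252) = 0.0000. V = [p*·0.0000 + (1−p*)·0.0000]/1.06 = 0.0000. B = V − Δ·S = 0.0000.
(1,0): S=142.0800. Δ = (V_up−V_dn)/(S_up−S_dn) = (0.7448−4.7170)/(159.1296−105.1392) = -0.0736. V = [p*·0.7448 + (1−p*)·4.7170]/1.06 = 1.2943. B = V − Δ·S = 11.7475.
(1,1): S=215.0400. Δ = (V_up−V_dn)/(S_up−S_dn) = (0.0000−0.7448)/(240.8448−159.1296) = -0.0091. V = [p*·0.0000 + (1−p*)·0.7448]/1.06 = 0.1109. B = V − Δ·S = 2.0709.
(0,0): S=192.0000. Δ = (V_up−V_dn)/(S_up−S_dn) = (0.1109−1.2943)/(215.0400−142.0800) = -0.0162. V = [p*·0.1109 + (1−p*)·1.2943]/1.06 = 0.2809. B = V − Δ·S = 3.3951.
Each (Δ,B) replicates both successor values, so the strategy is self-financing and V0 is arbitrage-free.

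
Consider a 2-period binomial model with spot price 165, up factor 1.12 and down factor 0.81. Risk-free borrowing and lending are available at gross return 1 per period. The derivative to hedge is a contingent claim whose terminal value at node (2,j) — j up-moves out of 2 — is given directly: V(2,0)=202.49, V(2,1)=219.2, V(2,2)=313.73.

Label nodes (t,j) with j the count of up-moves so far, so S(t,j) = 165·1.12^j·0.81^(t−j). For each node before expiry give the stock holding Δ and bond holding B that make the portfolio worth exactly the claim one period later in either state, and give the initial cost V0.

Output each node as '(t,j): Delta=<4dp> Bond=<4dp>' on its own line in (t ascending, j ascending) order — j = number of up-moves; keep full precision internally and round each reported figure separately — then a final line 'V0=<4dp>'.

Risk-neutral probability p* = (R−d)/(u−d) = (1−0.81)/(1.12−0.81) = 0.6129.
Terminal payoffs: V(2,0)=202.4900, V(2,1)=219.2000, V(2,2)=313.7300
Node (1,0) S=133.6500: V=(p*·219.2000+(1−p*)·202.4900)/1=212.7316; Δ=(219.2000−202.4900)/(149.6880−108.2565)=0.4033; B=V−Δ·S=158.8284
Node (1,1) S=184.8000: V=(p*·313.7300+(1−p*)·219.2000)/1=277.1377; Δ=(313.7300−219.2000)/(206.9760−149.6880)=1.6501; B=V−Δ·S=-27.7977
Node (0,0) S=165.0000: V=(p*·277.1377+(1−p*)·212.7316)/1=252.2063; Δ=(277.1377−212.7316)/(184.8000−133.6500)=1.2592; B=V−Δ·S=44.4446
Root portfolio cost Δ·165+B reproduces V0=252.2063.

(0,0): Delta=1.2592 Bond=44.4446
(1,0): Delta=0.4033 Bond=158.8284
(1,1): Delta=1.6501 Bond=-27.7977
V0=252.2063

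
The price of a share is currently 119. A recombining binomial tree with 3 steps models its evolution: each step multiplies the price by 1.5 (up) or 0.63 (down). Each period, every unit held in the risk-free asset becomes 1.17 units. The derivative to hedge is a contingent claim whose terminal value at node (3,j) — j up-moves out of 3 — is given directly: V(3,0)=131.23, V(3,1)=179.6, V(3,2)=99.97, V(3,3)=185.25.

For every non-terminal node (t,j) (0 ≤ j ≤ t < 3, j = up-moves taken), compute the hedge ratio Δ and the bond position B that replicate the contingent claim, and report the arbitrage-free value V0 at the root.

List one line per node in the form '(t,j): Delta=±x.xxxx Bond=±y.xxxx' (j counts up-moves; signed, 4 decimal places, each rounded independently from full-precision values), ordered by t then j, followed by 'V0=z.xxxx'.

(0,0): Delta=0.0164 Bond=87.5890
(1,0): Delta=-0.4073 Bond=134.2375
(1,1): Delta=0.1251 Bond=83.0713
(2,0): Delta=1.1771 Bond=82.2252
(2,1): Delta=-0.8139 Bond=202.7890
(2,2): Delta=0.3661 Bond=32.6628
V0=89.5360

Since d<R<u, set p* = (R−d)/(u−d) = 0.6207; price each node as the discounted p*-expectation of its children.
Terminal values V(3,·): V(3,0)=131.2300, V(3,1)=179.6000, V(3,2)=99.9700, V(3,3)=185.2500
(2,0): S=47.2311. Δ = (V_up−V_dn)/(S_up−S_dn) = (179.6000−131.2300)/(70.8467−29.7556) = 1.1771. V = [p*·179.6000 + (1−p*)·131.2300]/1.17 = 137.8229. B = V − Δ·S = 82.2252.
(2,1): S=112.4550. Δ = (V_up−V_dn)/(S_up−S_dn) = (99.9700−179.6000)/(168.6825−70.8466) = -0.8139. V = [p*·99.9700 + (1−p*)·179.6000]/1.17 = 111.2602. B = V − Δ·S = 202.7890.
(2,2): S=267.7500. Δ = (V_up−V_dn)/(S_up−S_dn) = (185.2500−99.9700)/(401.6250−168.6825) = 0.3661. V = [p*·185.2500 + (1−p*)·99.9700]/1.17 = 130.6858. B = V − Δ·S = 32.6628.
(1,0): S=74.9700. Δ = (V_up−V_dn)/(S_up−S_dn) = (111.2602−137.8229)/(112.4550−47.2311) = -0.4073. V = [p*·111.2602 + (1−p*)·137.8229]/1.17 = 103.7057. B = V − Δ·S = 134.2375.
(1,1): S=178.5000. Δ = (V_up−V_dn)/(S_up−S_dn) = (130.6858−111.2602)/(267.7500−112.4550) = 0.1251. V = [p*·130.6858 + (1−p*)·111.2602]/1.17 = 105.3996. B = V − Δ·S = 83.0713.
(0,0): S=119.0000. Δ = (V_up−V_dn)/(S_up−S_dn) = (105.3996−103.7057)/(178.5000−74.9700) = 0.0164. V = [p*·105.3996 + (1−p*)·103.7057]/1.17 = 89.5360. B = V − Δ·S = 87.5890.
Self-financing check: at every node Δ·S+B equals the discounted successor values.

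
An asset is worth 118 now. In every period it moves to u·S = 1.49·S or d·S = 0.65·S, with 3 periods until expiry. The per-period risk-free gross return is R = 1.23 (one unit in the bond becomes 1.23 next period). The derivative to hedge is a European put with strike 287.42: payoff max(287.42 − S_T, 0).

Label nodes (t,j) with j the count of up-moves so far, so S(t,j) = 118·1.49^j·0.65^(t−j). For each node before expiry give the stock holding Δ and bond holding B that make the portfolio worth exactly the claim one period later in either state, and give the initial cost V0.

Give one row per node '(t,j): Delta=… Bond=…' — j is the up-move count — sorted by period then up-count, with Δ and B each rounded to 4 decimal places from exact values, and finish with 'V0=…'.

The replicating-portfolio and risk-neutral prices coincide; use p* = (1.23−0.65)/(1.49−0.65) = 0.6905 for the latter.
At expiry t=3: V(3,0)=255.0143, V(3,1)=213.1361, V(3,2)=117.1383, V(3,3)=0.0000
Node (2,0) S=49.8550: V=(p*·213.1361+(1−p*)·255.0143)/1.23=183.8198; Δ=(213.1361−255.0143)/(74.2840−32.4058)=-1.0000; B=V−Δ·S=233.6748
Node (2,1) S=114.2830: V=(p*·117.1383+(1−p*)·213.1361)/1.23=119.3918; Δ=(117.1383−213.1361)/(170.2817−74.2840)=-1.0000; B=V−Δ·S=233.6748
Node (2,2) S=261.9718: V=(p*·0.0000+(1−p*)·117.1383)/1.23=29.4773; Δ=(0.0000−117.1383)/(390.3380−170.2817)=-0.5323; B=V−Δ·S=168.9277
Node (1,0) S=76.7000: V=(p*·119.3918+(1−p*)·183.8198)/1.23=113.2795; Δ=(119.3918−183.8198)/(114.2830−49.8550)=-1.0000; B=V−Δ·S=189.9795
Node (1,1) S=175.8200: V=(p*·29.4773+(1−p*)·119.3918)/1.23=46.5919; Δ=(29.4773−119.3918)/(261.9718−114.2830)=-0.6088; B=V−Δ·S=153.6329
Node (0,0) S=118.0000: V=(p*·46.5919+(1−p*)·113.2795)/1.23=54.6612; Δ=(46.5919−113.2795)/(175.8200−76.7000)=-0.6728; B=V−Δ·S=134.0513
Root portfolio cost Δ·118+B reproduces V0=54.6612.

(0,0): Delta=-0.6728 Bond=134.0513
(1,0): Delta=-1.0000 Bond=189.9795
(1,1): Delta=-0.6088 Bond=153.6329
(2,0): Delta=-1.0000 Bond=233.6748
(2,1): Delta=-1.0000 Bond=233.6748
(2,2): Delta=-0.5323 Bond=168.9277
V0=54.6612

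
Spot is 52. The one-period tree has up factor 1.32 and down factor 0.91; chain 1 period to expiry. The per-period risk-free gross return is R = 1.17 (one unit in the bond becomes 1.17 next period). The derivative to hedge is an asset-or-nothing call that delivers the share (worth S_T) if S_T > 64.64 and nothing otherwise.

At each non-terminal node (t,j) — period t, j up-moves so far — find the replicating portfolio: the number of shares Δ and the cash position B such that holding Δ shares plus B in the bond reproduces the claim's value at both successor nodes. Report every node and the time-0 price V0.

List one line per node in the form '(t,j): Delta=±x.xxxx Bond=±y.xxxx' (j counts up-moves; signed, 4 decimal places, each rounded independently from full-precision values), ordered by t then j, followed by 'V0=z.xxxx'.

(0,0): Delta=3.2195 Bond=-130.2114
V0=37.2033

Under the risk-neutral measure, an up-move has probability p* = (R−d)/(u−d) = 0.6341 and values discount at R = 1.17.
Terminal payoffs: V(1,0)=0.0000, V(1,1)=68.6400
(0,0): S=52.0000. Δ = (V_up−V_dn)/(S_up−S_dn) = (68.6400−0.0000)/(68.6400−47.3200) = 3.2195. V = [p*·68.6400 + (1−p*)·0.0000]/1.17 = 37.2033. B = V − Δ·S = -130.2114.
The time-0 hedge costs 37.2033, which is the no-arbitrage price.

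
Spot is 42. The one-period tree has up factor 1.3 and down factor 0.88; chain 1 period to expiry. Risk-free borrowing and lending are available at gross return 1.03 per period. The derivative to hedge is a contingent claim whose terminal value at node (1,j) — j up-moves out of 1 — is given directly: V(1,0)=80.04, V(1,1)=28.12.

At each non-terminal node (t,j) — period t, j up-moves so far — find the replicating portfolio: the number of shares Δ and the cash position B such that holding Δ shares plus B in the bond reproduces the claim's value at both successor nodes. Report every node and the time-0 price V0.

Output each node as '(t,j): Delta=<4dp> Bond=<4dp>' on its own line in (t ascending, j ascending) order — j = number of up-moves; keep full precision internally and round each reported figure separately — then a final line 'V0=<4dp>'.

(0,0): Delta=-2.9433 Bond=183.3250
V0=59.7060

The replicating-portfolio and risk-neutral prices coincide; use p* = (1.03−0.88)/(1.3−0.88) = 0.3571 for the latter.
At expiry t=1: V(1,0)=80.0400, V(1,1)=28.1200
(0,0): S=42.0000. Δ = (V_up−V_dn)/(S_up−S_dn) = (28.1200−80.0400)/(54.6000−36.9600) = -2.9433. V = [p*·28.1200 + (1−p*)·80.0400]/1.03 = 59.7060. B = V − Δ·S = 183.3250.
Root portfolio cost Δ·42+B reproduces V0=59.7060.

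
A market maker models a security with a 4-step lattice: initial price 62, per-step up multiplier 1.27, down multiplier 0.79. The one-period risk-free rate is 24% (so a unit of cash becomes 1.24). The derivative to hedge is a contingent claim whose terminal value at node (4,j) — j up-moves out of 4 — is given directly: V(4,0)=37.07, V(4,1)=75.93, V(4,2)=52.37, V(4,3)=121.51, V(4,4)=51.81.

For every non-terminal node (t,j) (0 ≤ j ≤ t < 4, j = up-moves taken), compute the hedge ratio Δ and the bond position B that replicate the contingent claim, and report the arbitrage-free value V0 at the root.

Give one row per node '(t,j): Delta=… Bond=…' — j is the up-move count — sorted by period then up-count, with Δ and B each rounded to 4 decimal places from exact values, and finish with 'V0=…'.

Since d<R<u, set p* = (R−d)/(u−d) = 0.9375; price each node as the discounted p*-expectation of its children.
At expiry t=4: V(4,0)=37.0700, V(4,1)=75.9300, V(4,2)=52.3700, V(4,3)=121.5100, V(4,4)=51.8100
Node (3,0) S=30.5684: V=(p*·75.9300+(1−p*)·37.0700)/1.24=59.2752; Δ=(75.9300−37.0700)/(38.8219−24.1491)=2.6484; B=V−Δ·S=-21.6831
Node (3,1) S=49.1416: V=(p*·52.3700+(1−p*)·75.9300)/1.24=43.4214; Δ=(52.3700−75.9300)/(62.4099−38.8219)=-0.9988; B=V−Δ·S=92.5047
Node (3,2) S=78.9998: V=(p*·121.5100+(1−p*)·52.3700)/1.24=94.5071; Δ=(121.5100−52.3700)/(100.3298−62.4099)=1.8233; B=V−Δ·S=-49.5346
Node (3,3) S=126.9997: V=(p*·51.8100+(1−p*)·121.5100)/1.24=45.2954; Δ=(51.8100−121.5100)/(161.2897−100.3298)=-1.1434; B=V−Δ·S=190.5037
Node (2,0) S=38.6942: V=(p*·43.4214+(1−p*)·59.2752)/1.24=35.8163; Δ=(43.4214−59.2752)/(49.1416−30.5684)=-0.8536; B=V−Δ·S=68.8451
Node (2,1) S=62.2046: V=(p*·94.5071+(1−p*)·43.4214)/1.24=73.6405; Δ=(94.5071−43.4214)/(78.9998−49.1416)=1.7109; B=V−Δ·S=-32.7880
Node (2,2) S=99.9998: V=(p*·45.2954+(1−p*)·94.5071)/1.24=39.0089; Δ=(45.2954−94.5071)/(126.9997−78.9998)=-1.0252; B=V−Δ·S=141.5333
Node (1,0) S=48.9800: V=(p*·73.6405+(1−p*)·35.8163)/1.24=57.4810; Δ=(73.6405−35.8163)/(62.2046−38.6942)=1.6088; B=V−Δ·S=-21.3193
Node (1,1) S=78.7400: V=(p*·39.0089+(1−p*)·73.6405)/1.24=33.2044; Δ=(39.0089−73.6405)/(99.9998−62.2046)=-0.9163; B=V−Δ·S=105.3534
Node (0,0) S=62.0000: V=(p*·33.2044+(1−p*)·57.4810)/1.24=28.0013; Δ=(33.2044−57.4810)/(78.7400−48.9800)=-0.8157; B=V−Δ·S=78.5777
The time-0 hedge costs 28.0013, which is the no-arbitrage price.

(0,0): Delta=-0.8157 Bond=78.5777
(1,0): Delta=1.6088 Bond=-21.3193
(1,1): Delta=-0.9163 Bond=105.3534
(2,0): Delta=-0.8536 Bond=68.8451
(2,1): Delta=1.7109 Bond=-32.7880
(2,2): Delta=-1.0252 Bond=141.5333
(3,0): Delta=2.6484 Bond=-21.6831
(3,1): Delta=-0.9988 Bond=92.5047
(3,2): Delta=1.8233 Bond=-49.5346
(3,3): Delta=-1.1434 Bond=190.5037
V0=28.0013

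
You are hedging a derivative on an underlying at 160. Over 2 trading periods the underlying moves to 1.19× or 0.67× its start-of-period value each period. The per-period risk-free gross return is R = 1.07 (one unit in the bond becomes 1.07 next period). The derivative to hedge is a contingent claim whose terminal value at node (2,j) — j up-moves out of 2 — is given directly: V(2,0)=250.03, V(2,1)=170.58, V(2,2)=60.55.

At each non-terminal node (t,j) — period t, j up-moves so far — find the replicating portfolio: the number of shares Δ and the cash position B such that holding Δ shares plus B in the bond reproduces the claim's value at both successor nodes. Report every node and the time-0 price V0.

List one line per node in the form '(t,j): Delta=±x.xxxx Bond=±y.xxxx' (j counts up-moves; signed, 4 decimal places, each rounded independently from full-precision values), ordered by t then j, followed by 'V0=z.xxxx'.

Since d<R<u, set p* = (R−d)/(u−d) = 0.7692; price each node as the discounted p*-expectation of its children.
Terminal payoffs: V(2,0)=250.0300, V(2,1)=170.5800, V(2,2)=60.5500
(1,0): S=107.2000. Δ = (V_up−V_dn)/(S_up−S_dn) = (170.5800−250.0300)/(127.5680−71.8240) = -1.4253. V = [p*·170.5800 + (1−p*)·250.0300]/1.07 = 176.5557. B = V − Δ·S = 329.3442.
(1,1): S=190.4000. Δ = (V_up−V_dn)/(S_up−S_dn) = (60.5500−170.5800)/(226.5760−127.5680) = -1.1113. V = [p*·60.5500 + (1−p*)·170.5800]/1.07 = 80.3192. B = V − Δ·S = 291.9153.
(0,0): S=160.0000. Δ = (V_up−V_dn)/(S_up−S_dn) = (80.3192−176.5557)/(190.4000−107.2000) = -1.1567. V = [p*·80.3192 + (1−p*)·176.5557]/1.07 = 95.8202. B = V − Δ·S = 280.8904.
The time-0 hedge costs 95.8202, which is the no-arbitrage price.

(0,0): Delta=-1.1567 Bond=280.8904
(1,0): Delta=-1.4253 Bond=329.3442
(1,1): Delta=-1.1113 Bond=291.9153
V0=95.8202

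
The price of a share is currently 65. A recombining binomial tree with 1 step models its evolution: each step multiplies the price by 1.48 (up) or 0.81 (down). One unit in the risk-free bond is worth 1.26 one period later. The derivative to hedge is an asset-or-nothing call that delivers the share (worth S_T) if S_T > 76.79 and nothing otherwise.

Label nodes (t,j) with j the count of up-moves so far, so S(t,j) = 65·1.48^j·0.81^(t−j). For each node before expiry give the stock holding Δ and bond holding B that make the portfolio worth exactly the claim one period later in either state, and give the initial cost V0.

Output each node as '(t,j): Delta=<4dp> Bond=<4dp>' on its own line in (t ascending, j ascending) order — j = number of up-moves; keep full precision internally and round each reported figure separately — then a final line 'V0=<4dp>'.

The replicating-portfolio and risk-neutral prices coincide; use p* = (1.26−0.81)/(1.48−0.81) = 0.6716 for the latter.
Terminal values V(1,·): V(1,0)=0.0000, V(1,1)=96.2000
(0,0): S=65.0000. Δ = (V_up−V_dn)/(S_up−S_dn) = (96.2000−0.0000)/(96.2000−52.6500) = 2.2090. V = [p*·96.2000 + (1−p*)·0.0000]/1.26 = 51.2793. B = V − Δ·S = -92.3028.
The time-0 hedge costs 51.2793, which is the no-arbitrage price.

(0,0): Delta=2.2090 Bond=-92.3028
V0=51.2793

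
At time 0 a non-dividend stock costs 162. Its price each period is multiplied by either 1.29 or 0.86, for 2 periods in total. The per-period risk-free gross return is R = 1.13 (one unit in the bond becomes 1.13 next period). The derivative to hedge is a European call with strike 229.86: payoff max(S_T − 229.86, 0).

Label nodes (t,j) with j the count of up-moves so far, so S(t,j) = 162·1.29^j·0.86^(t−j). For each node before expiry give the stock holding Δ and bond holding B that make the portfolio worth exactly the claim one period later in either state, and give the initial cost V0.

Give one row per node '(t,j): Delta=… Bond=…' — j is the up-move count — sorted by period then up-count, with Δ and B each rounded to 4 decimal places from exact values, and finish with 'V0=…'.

(0,0): Delta=0.3169 Bond=-39.0682
(1,0): Delta=0.0000 Bond=0.0000
(1,1): Delta=0.4421 Bond=-70.3083
V0=12.2656

No-arbitrage ⇒ martingale measure with p* = (R−d)/(u−d) = 0.6279.
Terminal payoffs: V(2,0)=0.0000, V(2,1)=0.0000, V(2,2)=39.7242
  t=1,j=0: stock 139.3200 → up 179.7228 (V=0.0000), down 119.8152 (V=0.0000). Price 0.0000; hedge Δ=0.0000, bond B=0.0000.
  t=1,j=1: stock 208.9800 → up 269.5842 (V=39.7242), down 179.7228 (V=0.0000). Price 22.0735; hedge Δ=0.4421, bond B=-70.3083.
  t=0,j=0: stock 162.0000 → up 208.9800 (V=22.0735), down 139.3200 (V=0.0000). Price 12.2656; hedge Δ=0.3169, bond B=-39.0682.
The time-0 hedge costs 12.2656, which is the no-arbitrage price.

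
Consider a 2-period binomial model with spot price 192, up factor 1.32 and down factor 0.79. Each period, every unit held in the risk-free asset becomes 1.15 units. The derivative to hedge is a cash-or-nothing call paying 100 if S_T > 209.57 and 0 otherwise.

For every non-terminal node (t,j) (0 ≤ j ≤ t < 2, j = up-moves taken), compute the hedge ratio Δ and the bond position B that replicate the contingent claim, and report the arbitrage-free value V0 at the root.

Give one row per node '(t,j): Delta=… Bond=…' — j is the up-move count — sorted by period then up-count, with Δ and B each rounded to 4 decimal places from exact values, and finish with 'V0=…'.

(0,0): Delta=0.5804 Bond=-76.5565
(1,0): Delta=0.0000 Bond=0.0000
(1,1): Delta=0.7445 Bond=-129.6144
V0=34.8865

Under the risk-neutral measure, an up-move has probability p* = (R−d)/(u−d) = 0.6792 and values discount at R = 1.15.
Terminal values V(2,·): V(2,0)=0.0000, V(2,1)=0.0000, V(2,2)=100.0000
Node (1,0) S=151.6800: V=(p*·0.0000+(1−p*)·0.0000)/1.15=0.0000; Δ=(0.0000−0.0000)/(200.2176−119.8272)=0.0000; B=V−Δ·S=0.0000
Node (1,1) S=253.4400: V=(p*·100.0000+(1−p*)·0.0000)/1.15=59.0648; Δ=(100.0000−0.0000)/(334.5408−200.2176)=0.7445; B=V−Δ·S=-129.6144
Node (0,0) S=192.0000: V=(p*·59.0648+(1−p*)·0.0000)/1.15=34.8865; Δ=(59.0648−0.0000)/(253.4400−151.6800)=0.5804; B=V−Δ·S=-76.5565
Self-financing check: at every node Δ·S+B equals the discounted successor values.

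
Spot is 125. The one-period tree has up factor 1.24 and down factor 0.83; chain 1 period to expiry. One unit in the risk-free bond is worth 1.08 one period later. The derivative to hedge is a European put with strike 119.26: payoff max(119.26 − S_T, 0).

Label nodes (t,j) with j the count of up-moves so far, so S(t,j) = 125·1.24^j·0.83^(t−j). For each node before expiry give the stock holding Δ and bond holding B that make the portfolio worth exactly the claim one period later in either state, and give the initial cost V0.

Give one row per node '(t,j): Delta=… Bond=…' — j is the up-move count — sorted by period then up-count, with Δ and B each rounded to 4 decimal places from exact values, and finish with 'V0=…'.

The replicating-portfolio and risk-neutral prices coincide; use p* = (1.08−0.83)/(1.24−0.83) = 0.6098 for the latter.
Terminal values V(1,·): V(1,0)=15.5100, V(1,1)=0.0000
  t=0,j=0: stock 125.0000 → up 155.0000 (V=0.0000), down 103.7500 (V=15.5100). Price 5.6043; hedge Δ=-0.3026, bond B=43.4336.
Self-financing check: at every node Δ·S+B equals the discounted successor values.

(0,0): Delta=-0.3026 Bond=43.4336
V0=5.6043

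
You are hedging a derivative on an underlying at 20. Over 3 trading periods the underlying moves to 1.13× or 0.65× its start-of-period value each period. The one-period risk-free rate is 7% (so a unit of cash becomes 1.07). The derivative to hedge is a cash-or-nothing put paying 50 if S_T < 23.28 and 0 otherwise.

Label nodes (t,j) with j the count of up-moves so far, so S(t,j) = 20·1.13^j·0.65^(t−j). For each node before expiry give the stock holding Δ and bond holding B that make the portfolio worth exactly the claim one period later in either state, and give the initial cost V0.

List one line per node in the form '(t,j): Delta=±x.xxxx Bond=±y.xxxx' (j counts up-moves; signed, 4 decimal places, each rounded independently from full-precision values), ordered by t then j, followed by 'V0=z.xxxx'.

(0,0): Delta=-3.4830 Bond=83.1311
(1,0): Delta=0.0000 Bond=43.6719
(1,1): Delta=-3.7692 Bond=95.4186
(2,0): Delta=0.0000 Bond=46.7290
(2,1): Delta=0.0000 Bond=46.7290
(2,2): Delta=-4.0789 Bond=110.0078
V0=13.4721

No-arbitrage ⇒ martingale measure with p* = (R−d)/(u−d) = 0.8750.
Terminal payoffs: V(3,0)=50.0000, V(3,1)=50.0000, V(3,2)=50.0000, V(3,3)=0.0000
(2,0): S=8.4500. Δ = (V_up−V_dn)/(S_up−S_dn) = (50.0000−50.0000)/(9.5485−5.4925) = 0.0000. V = [p*·50.0000 + (1−p*)·50.0000]/1.07 = 46.7290. B = V − Δ·S = 46.7290.
(2,1): S=14.6900. Δ = (V_up−V_dn)/(S_up−S_dn) = (50.0000−50.0000)/(16.5997−9.5485) = 0.0000. V = [p*·50.0000 + (1−p*)·50.0000]/1.07 = 46.7290. B = V − Δ·S = 46.7290.
(2,2): S=25.5380. Δ = (V_up−V_dn)/(S_up−S_dn) = (0.0000−50.0000)/(28.8579−16.5997) = -4.0789. V = [p*·0.0000 + (1−p*)·50.0000]/1.07 = 5.8411. B = V − Δ·S = 110.0078.
(1,0): S=13.0000. Δ = (V_up−V_dn)/(S_up−S_dn) = (46.7290−46.7290)/(14.6900−8.4500) = 0.0000. V = [p*·46.7290 + (1−p*)·46.7290]/1.07 = 43.6719. B = V − Δ·S = 43.6719.
(1,1): S=22.6000. Δ = (V_up−V_dn)/(S_up−S_dn) = (5.8411−46.7290)/(25.5380−14.6900) = -3.7692. V = [p*·5.8411 + (1−p*)·46.7290]/1.07 = 10.2356. B = V − Δ·S = 95.4186.
(0,0): S=20.0000. Δ = (V_up−V_dn)/(S_up−S_dn) = (10.2356−43.6719)/(22.6000−13.0000) = -3.4830. V = [p*·10.2356 + (1−p*)·43.6719]/1.07 = 13.4721. B = V − Δ·S = 83.1311.
The time-0 hedge costs 13.4721, which is the no-arbitrage price.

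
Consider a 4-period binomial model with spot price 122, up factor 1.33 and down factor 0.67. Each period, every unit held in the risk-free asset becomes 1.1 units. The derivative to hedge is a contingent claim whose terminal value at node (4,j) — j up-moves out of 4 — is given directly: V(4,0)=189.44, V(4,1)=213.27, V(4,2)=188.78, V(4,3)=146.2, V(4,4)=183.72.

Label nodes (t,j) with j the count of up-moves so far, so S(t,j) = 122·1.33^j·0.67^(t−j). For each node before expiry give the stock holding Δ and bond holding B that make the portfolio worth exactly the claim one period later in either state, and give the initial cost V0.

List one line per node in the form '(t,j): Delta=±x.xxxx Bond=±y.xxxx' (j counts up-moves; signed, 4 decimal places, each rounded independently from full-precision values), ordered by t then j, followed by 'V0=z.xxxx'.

(0,0): Delta=-0.1243 Bond=134.1242
(1,0): Delta=-0.4029 Bond=170.3079
(1,1): Delta=-0.0493 Bond=135.3567
(2,0): Delta=-0.1924 Bond=175.8122
(2,1): Delta=-0.4596 Bond=193.5041
(2,2): Delta=0.0613 Bond=125.0302
(3,0): Delta=0.9840 Bond=150.2263
(3,1): Delta=-0.5094 Bond=216.4828
(3,2): Delta=-0.4462 Bond=210.9138
(3,3): Delta=0.1981 Bond=98.2832
V0=118.9568

The replicating-portfolio and risk-neutral prices coincide; use p* = (1.1−0.67)/(1.33−0.67) = 0.6515 for the latter.
Payoff layer (t=4): V(4,0)=189.4400, V(4,1)=213.2700, V(4,2)=188.7800, V(4,3)=146.2000, V(4,4)=183.7200
  t=3,j=0: stock 36.6931 → up 48.8018 (V=213.2700), down 24.5844 (V=189.4400). Price 186.3324; hedge Δ=0.9840, bond B=150.2263.
  t=3,j=1: stock 72.8385 → up 96.8752 (V=188.7800), down 48.8018 (V=213.2700). Price 179.3767; hedge Δ=-0.5094, bond B=216.4828.
  t=3,j=2: stock 144.5899 → up 192.3045 (V=146.2000), down 96.8752 (V=188.7800). Price 146.3986; hedge Δ=-0.4462, bond B=210.9138.
  t=3,j=3: stock 287.0217 → up 381.7389 (V=183.7200), down 192.3045 (V=146.2000). Price 155.1317; hedge Δ=0.1981, bond B=98.2832.
  t=2,j=0: stock 54.7658 → up 72.8385 (V=179.3767), down 36.6931 (V=186.3324). Price 165.2733; hedge Δ=-0.1924, bond B=175.8122.
  t=2,j=1: stock 108.7142 → up 144.5899 (V=146.3986), down 72.8385 (V=179.3767). Price 143.5373; hedge Δ=-0.4596, bond B=193.5041.
  t=2,j=2: stock 215.8058 → up 287.0217 (V=155.1317), down 144.5899 (V=146.3986). Price 138.2621; hedge Δ=0.0613, bond B=125.0302.
  t=1,j=0: stock 81.7400 → up 108.7142 (V=143.5373), down 54.7658 (V=165.2733). Price 137.3745; hedge Δ=-0.4029, bond B=170.3079.
  t=1,j=1: stock 162.2600 → up 215.8058 (V=138.2621), down 108.7142 (V=143.5373). Price 127.3640; hedge Δ=-0.0493, bond B=135.3567.
  t=0,j=0: stock 122.0000 → up 162.2600 (V=127.3640), down 81.7400 (V=137.3745). Price 118.9568; hedge Δ=-0.1243, bond B=134.1242.
The time-0 hedge costs 118.9568, which is the no-arbitrage price.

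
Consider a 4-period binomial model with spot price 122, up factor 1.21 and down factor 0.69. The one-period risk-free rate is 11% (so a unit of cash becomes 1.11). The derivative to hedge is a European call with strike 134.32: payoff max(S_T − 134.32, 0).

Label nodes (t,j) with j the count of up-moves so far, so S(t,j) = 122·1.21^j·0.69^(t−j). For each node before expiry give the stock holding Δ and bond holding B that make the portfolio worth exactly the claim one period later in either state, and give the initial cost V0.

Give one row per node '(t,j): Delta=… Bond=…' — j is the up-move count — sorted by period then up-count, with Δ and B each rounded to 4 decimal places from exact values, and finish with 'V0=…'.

(0,0): Delta=0.7468 Bond=-51.4937
(1,0): Delta=0.1791 Bond=-9.3740
(1,1): Delta=0.8238 Bond=-68.5351
(2,0): Delta=0.0000 Bond=0.0000
(2,1): Delta=0.2035 Bond=-12.8825
(2,2): Delta=0.9081 Bond=-91.1196
(3,0): Delta=0.0000 Bond=0.0000
(3,1): Delta=0.0000 Bond=0.0000
(3,2): Delta=0.2311 Bond=-17.7043
(3,3): Delta=1.0000 Bond=-121.0090
V0=39.6134

Since d<R<u, set p* = (R−d)/(u−d) = 0.8077; price each node as the discounted p*-expectation of its children.
At expiry t=4: V(4,0)=0.0000, V(4,1)=0.0000, V(4,2)=0.0000, V(4,3)=14.8100, V(4,4)=127.1978
(3,0): S=40.0781. Δ = (V_up−V_dn)/(S_up−S_dn) = (0.0000−0.0000)/(48.4945−27.6539) = 0.0000. V = [p*·0.0000 + (1−p*)·0.0000]/1.11 = 0.0000. B = V − Δ·S = 0.0000.
(3,1): S=70.2819. Δ = (V_up−V_dn)/(S_up−S_dn) = (0.0000−0.0000)/(85.0411−48.4945) = 0.0000. V = [p*·0.0000 + (1−p*)·0.0000]/1.11 = 0.0000. B = V − Δ·S = 0.0000.
(3,2): S=123.2479. Δ = (V_up−V_dn)/(S_up−S_dn) = (14.8100−0.0000)/(149.1300−85.0411) = 0.2311. V = [p*·14.8100 + (1−p*)·0.0000]/1.11 = 10.7765. B = V − Δ·S = -17.7043.
(3,3): S=216.1304. Δ = (V_up−V_dn)/(S_up−S_dn) = (127.1978−14.8100)/(261.5178−149.1300) = 1.0000. V = [p*·127.1978 + (1−p*)·14.8100]/1.11 = 95.1214. B = V − Δ·S = -121.0090.
(2,0): S=58.0842. Δ = (V_up−V_dn)/(S_up−S_dn) = (0.0000−0.0000)/(70.2819−40.0781) = 0.0000. V = [p*·0.0000 + (1−p*)·0.0000]/1.11 = 0.0000. B = V − Δ·S = 0.0000.
(2,1): S=101.8578. Δ = (V_up−V_dn)/(S_up−S_dn) = (10.7765−0.0000)/(123.2479−70.2819) = 0.2035. V = [p*·10.7765 + (1−p*)·0.0000]/1.11 = 7.8415. B = V − Δ·S = -12.8825.
(2,2): S=178.6202. Δ = (V_up−V_dn)/(S_up−S_dn) = (95.1214−10.7765)/(216.1304−123.2479) = 0.9081. V = [p*·95.1214 + (1−p*)·10.7765]/1.11 = 71.0822. B = V − Δ·S = -91.1196.
(1,0): S=84.1800. Δ = (V_up−V_dn)/(S_up−S_dn) = (7.8415−0.0000)/(101.8578−58.0842) = 0.1791. V = [p*·7.8415 + (1−p*)·0.0000]/1.11 = 5.7059. B = V − Δ·S = -9.3740.
(1,1): S=147.6200. Δ = (V_up−V_dn)/(S_up−S_dn) = (71.0822−7.8415)/(178.6202−101.8578) = 0.8238. V = [p*·71.0822 + (1−p*)·7.8415]/1.11 = 53.0816. B = V − Δ·S = -68.5351.
(0,0): S=122.0000. Δ = (V_up−V_dn)/(S_up−S_dn) = (53.0816−5.7059)/(147.6200−84.1800) = 0.7468. V = [p*·53.0816 + (1−p*)·5.7059]/1.11 = 39.6134. B = V − Δ·S = -51.4937.
The time-0 hedge costs 39.6134, which is the no-arbitrage price.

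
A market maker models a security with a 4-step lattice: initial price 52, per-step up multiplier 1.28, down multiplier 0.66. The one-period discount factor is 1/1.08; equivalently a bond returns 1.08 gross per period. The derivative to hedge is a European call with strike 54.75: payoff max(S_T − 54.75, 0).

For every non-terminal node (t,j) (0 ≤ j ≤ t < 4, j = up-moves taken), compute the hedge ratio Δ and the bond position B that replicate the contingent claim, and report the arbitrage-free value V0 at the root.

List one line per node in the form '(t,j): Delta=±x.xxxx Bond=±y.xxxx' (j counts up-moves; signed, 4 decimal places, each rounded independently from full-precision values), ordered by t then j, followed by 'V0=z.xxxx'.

(0,0): Delta=0.7059 Bond=-18.4952
(1,0): Delta=0.3185 Bond=-6.6794
(1,1): Delta=0.8010 Bond=-26.3060
(2,0): Delta=0.0000 Bond=0.0000
(2,1): Delta=0.3967 Bond=-10.6489
(2,2): Delta=0.9003 Bond=-36.8685
(3,0): Delta=0.0000 Bond=0.0000
(3,1): Delta=0.0000 Bond=0.0000
(3,2): Delta=0.4941 Bond=-16.9773
(3,3): Delta=1.0000 Bond=-50.6944
V0=18.2099

The replicating-portfolio and risk-neutral prices coincide; use p* = (1.08−0.66)/(1.28−0.66) = 0.6774 for the latter.
At expiry t=4: V(4,0)=0.0000, V(4,1)=0.0000, V(4,2)=0.0000, V(4,3)=17.2243, V(4,4)=84.8364
  t=3,j=0: stock 14.9498 → up 19.1357 (V=0.0000), down 9.8669 (V=0.0000). Price 0.0000; hedge Δ=0.0000, bond B=0.0000.
  t=3,j=1: stock 28.9935 → up 37.1117 (V=0.0000), down 19.1357 (V=0.0000). Price 0.0000; hedge Δ=0.0000, bond B=0.0000.
  t=3,j=2: stock 56.2299 → up 71.9743 (V=17.2243), down 37.1117 (V=0.0000). Price 10.8037; hedge Δ=0.4941, bond B=-16.9773.
  t=3,j=3: stock 109.0519 → up 139.5864 (V=84.8364), down 71.9743 (V=17.2243). Price 58.3575; hedge Δ=1.0000, bond B=-50.6944.
  t=2,j=0: stock 22.6512 → up 28.9935 (V=0.0000), down 14.9498 (V=0.0000). Price 0.0000; hedge Δ=0.0000, bond B=0.0000.
  t=2,j=1: stock 43.9296 → up 56.2299 (V=10.8037), down 28.9935 (V=0.0000). Price 6.7765; hedge Δ=0.3967, bond B=-10.6489.
  t=2,j=2: stock 85.1968 → up 109.0519 (V=58.3575), down 56.2299 (V=10.8037). Price 39.8311; hedge Δ=0.9003, bond B=-36.8685.
  t=1,j=0: stock 34.3200 → up 43.9296 (V=6.7765), down 22.6512 (V=0.0000). Price 4.2505; hedge Δ=0.3185, bond B=-6.6794.
  t=1,j=1: stock 66.5600 → up 85.1968 (V=39.8311), down 43.9296 (V=6.7765). Price 27.0077; hedge Δ=0.8010, bond B=-26.3060.
  t=0,j=0: stock 52.0000 → up 66.5600 (V=27.0077), down 34.3200 (V=4.2505). Price 18.2099; hedge Δ=0.7059, bond B=-18.4952.
Self-financing check: at every node Δ·S+B equals the discounted successor values.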